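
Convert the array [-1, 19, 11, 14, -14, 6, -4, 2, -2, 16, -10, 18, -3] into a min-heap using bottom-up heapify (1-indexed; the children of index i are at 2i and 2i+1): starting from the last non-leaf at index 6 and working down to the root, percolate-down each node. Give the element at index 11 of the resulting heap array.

19

sift down from index 6:
  6 vs smaller child -3 at index 13, swap → [-1, 19, 11, 14, -14, -3, -4, 2, -2, 16, -10, 18, 6]
sift down from index 5: already satisfies heap property
sift down from index 4:
  14 vs smaller child -2 at index 9, swap → [-1, 19, 11, -2, -14, -3, -4, 2, 14, 16, -10, 18, 6]
sift down from index 3:
  11 vs smaller child -4 at index 7, swap → [-1, 19, -4, -2, -14, -3, 11, 2, 14, 16, -10, 18, 6]
sift down from index 2:
  19 vs smaller child -14 at index 5, swap → [-1, -14, -4, -2, 19, -3, 11, 2, 14, 16, -10, 18, 6]
  19 vs smaller child -10 at index 11, swap → [-1, -14, -4, -2, -10, -3, 11, 2, 14, 16, 19, 18, 6]
sift down from index 1:
  -1 vs smaller child -14 at index 2, swap → [-14, -1, -4, -2, -10, -3, 11, 2, 14, 16, 19, 18, 6]
  -1 vs smaller child -10 at index 5, swap → [-14, -10, -4, -2, -1, -3, 11, 2, 14, 16, 19, 18, 6]
resulting array: [-14, -10, -4, -2, -1, -3, 11, 2, 14, 16, 19, 18, 6]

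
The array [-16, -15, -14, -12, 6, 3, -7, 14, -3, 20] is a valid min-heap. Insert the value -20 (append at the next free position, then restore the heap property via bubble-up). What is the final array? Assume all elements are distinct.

[-20, -16, -14, -12, -15, 3, -7, 14, -3, 20, 6]

append -20 at index 10 → [-16, -15, -14, -12, 6, 3, -7, 14, -3, 20, -20]
-20 < parent 6 at index 4, swap → [-16, -15, -14, -12, -20, 3, -7, 14, -3, 20, 6]
-20 < parent -15 at index 1, swap → [-16, -20, -14, -12, -15, 3, -7, 14, -3, 20, 6]
-20 < parent -16 at index 0, swap → [-20, -16, -14, -12, -15, 3, -7, 14, -3, 20, 6]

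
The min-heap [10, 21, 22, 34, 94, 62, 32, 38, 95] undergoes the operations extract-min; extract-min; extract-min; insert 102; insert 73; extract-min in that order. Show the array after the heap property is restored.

extract-min → returns 10:
  remove root 10; move last element 95 to root → [95, 21, 22, 34, 94, 62, 32, 38]
  95 vs smaller child 21 at index 1, swap → [21, 95, 22, 34, 94, 62, 32, 38]
  95 vs smaller child 34 at index 3, swap → [21, 34, 22, 95, 94, 62, 32, 38]
  95 vs only child 38 at index 7, swap → [21, 34, 22, 38, 94, 62, 32, 95]
extract-min → returns 21:
  remove root 21; move last element 95 to root → [95, 34, 22, 38, 94, 62, 32]
  95 vs smaller child 22 at index 2, swap → [22, 34, 95, 38, 94, 62, 32]
  95 vs smaller child 32 at index 6, swap → [22, 34, 32, 38, 94, 62, 95]
extract-min → returns 22:
  remove root 22; move last element 95 to root → [95, 34, 32, 38, 94, 62]
  95 vs smaller child 32 at index 2, swap → [32, 34, 95, 38, 94, 62]
  95 vs only child 62 at index 5, swap → [32, 34, 62, 38, 94, 95]
insert 102:
  append 102 at index 6 → [32, 34, 62, 38, 94, 95, 102] (no swap needed)
insert 73:
  append 73 at index 7 → [32, 34, 62, 38, 94, 95, 102, 73] (no swap needed)
extract-min → returns 32:
  remove root 32; move last element 73 to root → [73, 34, 62, 38, 94, 95, 102]
  73 vs smaller child 34 at index 1, swap → [34, 73, 62, 38, 94, 95, 102]
  73 vs smaller child 38 at index 3, swap → [34, 38, 62, 73, 94, 95, 102]

[34, 38, 62, 73, 94, 95, 102]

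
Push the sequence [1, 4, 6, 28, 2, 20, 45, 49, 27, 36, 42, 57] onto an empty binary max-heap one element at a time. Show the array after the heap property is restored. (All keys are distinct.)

Insert 1:
  append 1 at index 0 → [1] (no swap needed)
Insert 4:
  append 4 at index 1 → [1, 4]
  4 > parent 1 at index 0, swap → [4, 1]
Insert 6:
  append 6 at index 2 → [4, 1, 6]
  6 > parent 4 at index 0, swap → [6, 1, 4]
Insert 28:
  append 28 at index 3 → [6, 1, 4, 28]
  28 > parent 1 at index 1, swap → [6, 28, 4, 1]
  28 > parent 6 at index 0, swap → [28, 6, 4, 1]
Insert 2:
  append 2 at index 4 → [28, 6, 4, 1, 2] (no swap needed)
Insert 20:
  append 20 at index 5 → [28, 6, 4, 1, 2, 20]
  20 > parent 4 at index 2, swap → [28, 6, 20, 1, 2, 4]
Insert 45:
  append 45 at index 6 → [28, 6, 20, 1, 2, 4, 45]
  45 > parent 20 at index 2, swap → [28, 6, 45, 1, 2, 4, 20]
  45 > parent 28 at index 0, swap → [45, 6, 28, 1, 2, 4, 20]
Insert 49:
  append 49 at index 7 → [45, 6, 28, 1, 2, 4, 20, 49]
  49 > parent 1 at index 3, swap → [45, 6, 28, 49, 2, 4, 20, 1]
  49 > parent 6 at index 1, swap → [45, 49, 28, 6, 2, 4, 20, 1]
  49 > parent 45 at index 0, swap → [49, 45, 28, 6, 2, 4, 20, 1]
Insert 27:
  append 27 at index 8 → [49, 45, 28, 6, 2, 4, 20, 1, 27]
  27 > parent 6 at index 3, swap → [49, 45, 28, 27, 2, 4, 20, 1, 6]
Insert 36:
  append 36 at index 9 → [49, 45, 28, 27, 2, 4, 20, 1, 6, 36]
  36 > parent 2 at index 4, swap → [49, 45, 28, 27, 36, 4, 20, 1, 6, 2]
Insert 42:
  append 42 at index 10 → [49, 45, 28, 27, 36, 4, 20, 1, 6, 2, 42]
  42 > parent 36 at index 4, swap → [49, 45, 28, 27, 42, 4, 20, 1, 6, 2, 36]
Insert 57:
  append 57 at index 11 → [49, 45, 28, 27, 42, 4, 20, 1, 6, 2, 36, 57]
  57 > parent 4 at index 5, swap → [49, 45, 28, 27, 42, 57, 20, 1, 6, 2, 36, 4]
  57 > parent 28 at index 2, swap → [49, 45, 57, 27, 42, 28, 20, 1, 6, 2, 36, 4]
  57 > parent 49 at index 0, swap → [57, 45, 49, 27, 42, 28, 20, 1, 6, 2, 36, 4]

[57, 45, 49, 27, 42, 28, 20, 1, 6, 2, 36, 4]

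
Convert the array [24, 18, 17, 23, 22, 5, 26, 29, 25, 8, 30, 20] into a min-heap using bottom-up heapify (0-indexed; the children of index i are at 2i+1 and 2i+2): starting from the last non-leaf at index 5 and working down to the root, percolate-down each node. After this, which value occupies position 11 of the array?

sift down from index 5: already satisfies heap property
sift down from index 4:
  22 vs smaller child 8 at index 9, swap → [24, 18, 17, 23, 8, 5, 26, 29, 25, 22, 30, 20]
sift down from index 3: already satisfies heap property
sift down from index 2:
  17 vs smaller child 5 at index 5, swap → [24, 18, 5, 23, 8, 17, 26, 29, 25, 22, 30, 20]
sift down from index 1:
  18 vs smaller child 8 at index 4, swap → [24, 8, 5, 23, 18, 17, 26, 29, 25, 22, 30, 20]
sift down from index 0:
  24 vs smaller child 5 at index 2, swap → [5, 8, 24, 23, 18, 17, 26, 29, 25, 22, 30, 20]
  24 vs smaller child 17 at index 5, swap → [5, 8, 17, 23, 18, 24, 26, 29, 25, 22, 30, 20]
  24 vs only child 20 at index 11, swap → [5, 8, 17, 23, 18, 20, 26, 29, 25, 22, 30, 24]
resulting array: [5, 8, 17, 23, 18, 20, 26, 29, 25, 22, 30, 24]

24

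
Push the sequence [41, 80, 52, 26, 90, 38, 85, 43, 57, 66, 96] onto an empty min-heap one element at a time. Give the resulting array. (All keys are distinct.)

Insert 41:
  append 41 at index 0 → [41] (no swap needed)
Insert 80:
  append 80 at index 1 → [41, 80] (no swap needed)
Insert 52:
  append 52 at index 2 → [41, 80, 52] (no swap needed)
Insert 26:
  append 26 at index 3 → [41, 80, 52, 26]
  26 < parent 80 at index 1, swap → [41, 26, 52, 80]
  26 < parent 41 at index 0, swap → [26, 41, 52, 80]
Insert 90:
  append 90 at index 4 → [26, 41, 52, 80, 90] (no swap needed)
Insert 38:
  append 38 at index 5 → [26, 41, 52, 80, 90, 38]
  38 < parent 52 at index 2, swap → [26, 41, 38, 80, 90, 52]
Insert 85:
  append 85 at index 6 → [26, 41, 38, 80, 90, 52, 85] (no swap needed)
Insert 43:
  append 43 at index 7 → [26, 41, 38, 80, 90, 52, 85, 43]
  43 < parent 80 at index 3, swap → [26, 41, 38, 43, 90, 52, 85, 80]
Insert 57:
  append 57 at index 8 → [26, 41, 38, 43, 90, 52, 85, 80, 57] (no swap needed)
Insert 66:
  append 66 at index 9 → [26, 41, 38, 43, 90, 52, 85, 80, 57, 66]
  66 < parent 90 at index 4, swap → [26, 41, 38, 43, 66, 52, 85, 80, 57, 90]
Insert 96:
  append 96 at index 10 → [26, 41, 38, 43, 66, 52, 85, 80, 57, 90, 96] (no swap needed)

[26, 41, 38, 43, 66, 52, 85, 80, 57, 90, 96]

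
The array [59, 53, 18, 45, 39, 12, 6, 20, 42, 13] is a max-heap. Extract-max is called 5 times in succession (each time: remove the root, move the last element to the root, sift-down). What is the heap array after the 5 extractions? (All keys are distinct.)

[20, 13, 18, 6, 12]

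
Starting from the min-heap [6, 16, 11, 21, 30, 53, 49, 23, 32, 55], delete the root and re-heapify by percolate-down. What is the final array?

remove root 6; move last element 55 to root → [55, 16, 11, 21, 30, 53, 49, 23, 32]
55 vs smaller child 11 at index 2, swap → [11, 16, 55, 21, 30, 53, 49, 23, 32]
55 vs smaller child 49 at index 6, swap → [11, 16, 49, 21, 30, 53, 55, 23, 32]

[11, 16, 49, 21, 30, 53, 55, 23, 32]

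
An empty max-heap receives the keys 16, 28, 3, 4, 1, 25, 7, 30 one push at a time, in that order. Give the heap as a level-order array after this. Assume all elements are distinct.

[30, 28, 25, 16, 1, 3, 7, 4]

Insert 16:
  append 16 at index 0 → [16] (no swap needed)
Insert 28:
  append 28 at index 1 → [16, 28]
  28 > parent 16 at index 0, swap → [28, 16]
Insert 3:
  append 3 at index 2 → [28, 16, 3] (no swap needed)
Insert 4:
  append 4 at index 3 → [28, 16, 3, 4] (no swap needed)
Insert 1:
  append 1 at index 4 → [28, 16, 3, 4, 1] (no swap needed)
Insert 25:
  append 25 at index 5 → [28, 16, 3, 4, 1, 25]
  25 > parent 3 at index 2, swap → [28, 16, 25, 4, 1, 3]
Insert 7:
  append 7 at index 6 → [28, 16, 25, 4, 1, 3, 7] (no swap needed)
Insert 30:
  append 30 at index 7 → [28, 16, 25, 4, 1, 3, 7, 30]
  30 > parent 4 at index 3, swap → [28, 16, 25, 30, 1, 3, 7, 4]
  30 > parent 16 at index 1, swap → [28, 30, 25, 16, 1, 3, 7, 4]
  30 > parent 28 at index 0, swap → [30, 28, 25, 16, 1, 3, 7, 4]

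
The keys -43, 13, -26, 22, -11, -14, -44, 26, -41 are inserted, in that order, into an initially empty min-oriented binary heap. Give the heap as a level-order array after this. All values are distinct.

[-44, -41, -43, -11, 13, -14, -26, 26, 22]

Insert -43:
  append -43 at index 0 → [-43] (no swap needed)
Insert 13:
  append 13 at index 1 → [-43, 13] (no swap needed)
Insert -26:
  append -26 at index 2 → [-43, 13, -26] (no swap needed)
Insert 22:
  append 22 at index 3 → [-43, 13, -26, 22] (no swap needed)
Insert -11:
  append -11 at index 4 → [-43, 13, -26, 22, -11]
  -11 < parent 13 at index 1, swap → [-43, -11, -26, 22, 13]
Insert -14:
  append -14 at index 5 → [-43, -11, -26, 22, 13, -14] (no swap needed)
Insert -44:
  append -44 at index 6 → [-43, -11, -26, 22, 13, -14, -44]
  -44 < parent -26 at index 2, swap → [-43, -11, -44, 22, 13, -14, -26]
  -44 < parent -43 at index 0, swap → [-44, -11, -43, 22, 13, -14, -26]
Insert 26:
  append 26 at index 7 → [-44, -11, -43, 22, 13, -14, -26, 26] (no swap needed)
Insert -41:
  append -41 at index 8 → [-44, -11, -43, 22, 13, -14, -26, 26, -41]
  -41 < parent 22 at index 3, swap → [-44, -11, -43, -41, 13, -14, -26, 26, 22]
  -41 < parent -11 at index 1, swap → [-44, -41, -43, -11, 13, -14, -26, 26, 22]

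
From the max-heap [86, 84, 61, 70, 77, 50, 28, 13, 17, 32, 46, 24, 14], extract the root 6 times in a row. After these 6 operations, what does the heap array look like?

[46, 32, 28, 24, 13, 14, 17]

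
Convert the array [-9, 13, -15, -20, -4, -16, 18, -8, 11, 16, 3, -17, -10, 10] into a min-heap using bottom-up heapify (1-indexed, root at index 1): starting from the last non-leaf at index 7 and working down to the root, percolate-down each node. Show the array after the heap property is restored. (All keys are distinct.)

[-20, -9, -17, -8, -4, -16, 10, 13, 11, 16, 3, -15, -10, 18]

sift down from index 7:
  18 vs only child 10 at index 14, swap → [-9, 13, -15, -20, -4, -16, 10, -8, 11, 16, 3, -17, -10, 18]
sift down from index 6:
  -16 vs smaller child -17 at index 12, swap → [-9, 13, -15, -20, -4, -17, 10, -8, 11, 16, 3, -16, -10, 18]
sift down from index 5: already satisfies heap property
sift down from index 4: already satisfies heap property
sift down from index 3:
  -15 vs smaller child -17 at index 6, swap → [-9, 13, -17, -20, -4, -15, 10, -8, 11, 16, 3, -16, -10, 18]
  -15 vs smaller child -16 at index 12, swap → [-9, 13, -17, -20, -4, -16, 10, -8, 11, 16, 3, -15, -10, 18]
sift down from index 2:
  13 vs smaller child -20 at index 4, swap → [-9, -20, -17, 13, -4, -16, 10, -8, 11, 16, 3, -15, -10, 18]
  13 vs smaller child -8 at index 8, swap → [-9, -20, -17, -8, -4, -16, 10, 13, 11, 16, 3, -15, -10, 18]
sift down from index 1:
  -9 vs smaller child -20 at index 2, swap → [-20, -9, -17, -8, -4, -16, 10, 13, 11, 16, 3, -15, -10, 18]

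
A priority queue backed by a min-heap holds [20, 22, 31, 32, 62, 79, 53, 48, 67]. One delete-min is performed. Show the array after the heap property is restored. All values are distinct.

remove root 20; move last element 67 to root → [67, 22, 31, 32, 62, 79, 53, 48]
67 vs smaller child 22 at index 1, swap → [22, 67, 31, 32, 62, 79, 53, 48]
67 vs smaller child 32 at index 3, swap → [22, 32, 31, 67, 62, 79, 53, 48]
67 vs only child 48 at index 7, swap → [22, 32, 31, 48, 62, 79, 53, 67]

[22, 32, 31, 48, 62, 79, 53, 67]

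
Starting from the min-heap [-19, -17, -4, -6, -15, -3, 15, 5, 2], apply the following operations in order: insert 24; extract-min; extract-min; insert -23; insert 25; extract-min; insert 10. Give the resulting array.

insert 24:
  append 24 at index 9 → [-19, -17, -4, -6, -15, -3, 15, 5, 2, 24] (no swap needed)
extract-min → returns -19:
  remove root -19; move last element 24 to root → [24, -17, -4, -6, -15, -3, 15, 5, 2]
  24 vs smaller child -17 at index 1, swap → [-17, 24, -4, -6, -15, -3, 15, 5, 2]
  24 vs smaller child -15 at index 4, swap → [-17, -15, -4, -6, 24, -3, 15, 5, 2]
extract-min → returns -17:
  remove root -17; move last element 2 to root → [2, -15, -4, -6, 24, -3, 15, 5]
  2 vs smaller child -15 at index 1, swap → [-15, 2, -4, -6, 24, -3, 15, 5]
  2 vs smaller child -6 at index 3, swap → [-15, -6, -4, 2, 24, -3, 15, 5]
insert -23:
  append -23 at index 8 → [-15, -6, -4, 2, 24, -3, 15, 5, -23]
  -23 < parent 2 at index 3, swap → [-15, -6, -4, -23, 24, -3, 15, 5, 2]
  -23 < parent -6 at index 1, swap → [-15, -23, -4, -6, 24, -3, 15, 5, 2]
  -23 < parent -15 at index 0, swap → [-23, -15, -4, -6, 24, -3, 15, 5, 2]
insert 25:
  append 25 at index 9 → [-23, -15, -4, -6, 24, -3, 15, 5, 2, 25] (no swap needed)
extract-min → returns -23:
  remove root -23; move last element 25 to root → [25, -15, -4, -6, 24, -3, 15, 5, 2]
  25 vs smaller child -15 at index 1, swap → [-15, 25, -4, -6, 24, -3, 15, 5, 2]
  25 vs smaller child -6 at index 3, swap → [-15, -6, -4, 25, 24, -3, 15, 5, 2]
  25 vs smaller child 2 at index 8, swap → [-15, -6, -4, 2, 24, -3, 15, 5, 25]
insert 10:
  append 10 at index 9 → [-15, -6, -4, 2, 24, -3, 15, 5, 25, 10]
  10 < parent 24 at index 4, swap → [-15, -6, -4, 2, 10, -3, 15, 5, 25, 24]

[-15, -6, -4, 2, 10, -3, 15, 5, 25, 24]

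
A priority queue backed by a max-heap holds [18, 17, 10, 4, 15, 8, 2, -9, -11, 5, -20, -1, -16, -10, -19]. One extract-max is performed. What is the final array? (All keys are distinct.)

[17, 15, 10, 4, 5, 8, 2, -9, -11, -19, -20, -1, -16, -10]

remove root 18; move last element -19 to root → [-19, 17, 10, 4, 15, 8, 2, -9, -11, 5, -20, -1, -16, -10]
-19 vs larger child 17 at index 1, swap → [17, -19, 10, 4, 15, 8, 2, -9, -11, 5, -20, -1, -16, -10]
-19 vs larger child 15 at index 4, swap → [17, 15, 10, 4, -19, 8, 2, -9, -11, 5, -20, -1, -16, -10]
-19 vs larger child 5 at index 9, swap → [17, 15, 10, 4, 5, 8, 2, -9, -11, -19, -20, -1, -16, -10]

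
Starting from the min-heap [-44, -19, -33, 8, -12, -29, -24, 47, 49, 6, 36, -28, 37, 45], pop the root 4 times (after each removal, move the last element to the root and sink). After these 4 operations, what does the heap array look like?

extract-min #1 returns -44:
  remove root -44; move last element 45 to root → [45, -19, -33, 8, -12, -29, -24, 47, 49, 6, 36, -28, 37]
  45 vs smaller child -33 at index 2, swap → [-33, -19, 45, 8, -12, -29, -24, 47, 49, 6, 36, -28, 37]
  45 vs smaller child -29 at index 5, swap → [-33, -19, -29, 8, -12, 45, -24, 47, 49, 6, 36, -28, 37]
  45 vs smaller child -28 at index 11, swap → [-33, -19, -29, 8, -12, -28, -24, 47, 49, 6, 36, 45, 37]
extract-min #2 returns -33:
  remove root -33; move last element 37 to root → [37, -19, -29, 8, -12, -28, -24, 47, 49, 6, 36, 45]
  37 vs smaller child -29 at index 2, swap → [-29, -19, 37, 8, -12, -28, -24, 47, 49, 6, 36, 45]
  37 vs smaller child -28 at index 5, swap → [-29, -19, -28, 8, -12, 37, -24, 47, 49, 6, 36, 45]
extract-min #3 returns -29:
  remove root -29; move last element 45 to root → [45, -19, -28, 8, -12, 37, -24, 47, 49, 6, 36]
  45 vs smaller child -28 at index 2, swap → [-28, -19, 45, 8, -12, 37, -24, 47, 49, 6, 36]
  45 vs smaller child -24 at index 6, swap → [-28, -19, -24, 8, -12, 37, 45, 47, 49, 6, 36]
extract-min #4 returns -28:
  remove root -28; move last element 36 to root → [36, -19, -24, 8, -12, 37, 45, 47, 49, 6]
  36 vs smaller child -24 at index 2, swap → [-24, -19, 36, 8, -12, 37, 45, 47, 49, 6]

[-24, -19, 36, 8, -12, 37, 45, 47, 49, 6]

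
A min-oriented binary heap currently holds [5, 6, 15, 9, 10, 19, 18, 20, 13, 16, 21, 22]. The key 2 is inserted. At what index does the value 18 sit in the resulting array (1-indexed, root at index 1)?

7

append 2 at index 13 → [5, 6, 15, 9, 10, 19, 18, 20, 13, 16, 21, 22, 2]
2 < parent 19 at index 6, swap → [5, 6, 15, 9, 10, 2, 18, 20, 13, 16, 21, 22, 19]
2 < parent 15 at index 3, swap → [5, 6, 2, 9, 10, 15, 18, 20, 13, 16, 21, 22, 19]
2 < parent 5 at index 1, swap → [2, 6, 5, 9, 10, 15, 18, 20, 13, 16, 21, 22, 19]
resulting array: [2, 6, 5, 9, 10, 15, 18, 20, 13, 16, 21, 22, 19]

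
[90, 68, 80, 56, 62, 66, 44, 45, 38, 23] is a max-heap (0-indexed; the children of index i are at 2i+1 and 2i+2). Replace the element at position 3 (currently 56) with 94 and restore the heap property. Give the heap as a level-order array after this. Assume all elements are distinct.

set index 3 from 56 to 94 → [90, 68, 80, 94, 62, 66, 44, 45, 38, 23]
94 > parent 68 at index 1, swap → [90, 94, 80, 68, 62, 66, 44, 45, 38, 23]
94 > parent 90 at index 0, swap → [94, 90, 80, 68, 62, 66, 44, 45, 38, 23]

[94, 90, 80, 68, 62, 66, 44, 45, 38, 23]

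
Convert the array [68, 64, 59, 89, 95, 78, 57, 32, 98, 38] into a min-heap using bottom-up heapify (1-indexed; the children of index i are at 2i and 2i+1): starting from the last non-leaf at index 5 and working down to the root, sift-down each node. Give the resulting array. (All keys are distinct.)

sift down from index 5:
  95 vs only child 38 at index 10, swap → [68, 64, 59, 89, 38, 78, 57, 32, 98, 95]
sift down from index 4:
  89 vs smaller child 32 at index 8, swap → [68, 64, 59, 32, 38, 78, 57, 89, 98, 95]
sift down from index 3:
  59 vs smaller child 57 at index 7, swap → [68, 64, 57, 32, 38, 78, 59, 89, 98, 95]
sift down from index 2:
  64 vs smaller child 32 at index 4, swap → [68, 32, 57, 64, 38, 78, 59, 89, 98, 95]
sift down from index 1:
  68 vs smaller child 32 at index 2, swap → [32, 68, 57, 64, 38, 78, 59, 89, 98, 95]
  68 vs smaller child 38 at index 5, swap → [32, 38, 57, 64, 68, 78, 59, 89, 98, 95]

[32, 38, 57, 64, 68, 78, 59, 89, 98, 95]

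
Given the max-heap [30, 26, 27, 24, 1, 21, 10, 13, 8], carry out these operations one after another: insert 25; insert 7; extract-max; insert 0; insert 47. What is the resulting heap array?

insert 25:
  append 25 at index 9 → [30, 26, 27, 24, 1, 21, 10, 13, 8, 25]
  25 > parent 1 at index 4, swap → [30, 26, 27, 24, 25, 21, 10, 13, 8, 1]
insert 7:
  append 7 at index 10 → [30, 26, 27, 24, 25, 21, 10, 13, 8, 1, 7] (no swap needed)
extract-max → returns 30:
  remove root 30; move last element 7 to root → [7, 26, 27, 24, 25, 21, 10, 13, 8, 1]
  7 vs larger child 27 at index 2, swap → [27, 26, 7, 24, 25, 21, 10, 13, 8, 1]
  7 vs larger child 21 at index 5, swap → [27, 26, 21, 24, 25, 7, 10, 13, 8, 1]
insert 0:
  append 0 at index 10 → [27, 26, 21, 24, 25, 7, 10, 13, 8, 1, 0] (no swap needed)
insert 47:
  append 47 at index 11 → [27, 26, 21, 24, 25, 7, 10, 13, 8, 1, 0, 47]
  47 > parent 7 at index 5, swap → [27, 26, 21, 24, 25, 47, 10, 13, 8, 1, 0, 7]
  47 > parent 21 at index 2, swap → [27, 26, 47, 24, 25, 21, 10, 13, 8, 1, 0, 7]
  47 > parent 27 at index 0, swap → [47, 26, 27, 24, 25, 21, 10, 13, 8, 1, 0, 7]

[47, 26, 27, 24, 25, 21, 10, 13, 8, 1, 0, 7]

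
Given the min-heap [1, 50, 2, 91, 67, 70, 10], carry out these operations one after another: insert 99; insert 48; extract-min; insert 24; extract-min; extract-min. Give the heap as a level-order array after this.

insert 99:
  append 99 at index 7 → [1, 50, 2, 91, 67, 70, 10, 99] (no swap needed)
insert 48:
  append 48 at index 8 → [1, 50, 2, 91, 67, 70, 10, 99, 48]
  48 < parent 91 at index 3, swap → [1, 50, 2, 48, 67, 70, 10, 99, 91]
  48 < parent 50 at index 1, swap → [1, 48, 2, 50, 67, 70, 10, 99, 91]
extract-min → returns 1:
  remove root 1; move last element 91 to root → [91, 48, 2, 50, 67, 70, 10, 99]
  91 vs smaller child 2 at index 2, swap → [2, 48, 91, 50, 67, 70, 10, 99]
  91 vs smaller child 10 at index 6, swap → [2, 48, 10, 50, 67, 70, 91, 99]
insert 24:
  append 24 at index 8 → [2, 48, 10, 50, 67, 70, 91, 99, 24]
  24 < parent 50 at index 3, swap → [2, 48, 10, 24, 67, 70, 91, 99, 50]
  24 < parent 48 at index 1, swap → [2, 24, 10, 48, 67, 70, 91, 99, 50]
extract-min → returns 2:
  remove root 2; move last element 50 to root → [50, 24, 10, 48, 67, 70, 91, 99]
  50 vs smaller child 10 at index 2, swap → [10, 24, 50, 48, 67, 70, 91, 99]
extract-min → returns 10:
  remove root 10; move last element 99 to root → [99, 24, 50, 48, 67, 70, 91]
  99 vs smaller child 24 at index 1, swap → [24, 99, 50, 48, 67, 70, 91]
  99 vs smaller child 48 at index 3, swap → [24, 48, 50, 99, 67, 70, 91]

[24, 48, 50, 99, 67, 70, 91]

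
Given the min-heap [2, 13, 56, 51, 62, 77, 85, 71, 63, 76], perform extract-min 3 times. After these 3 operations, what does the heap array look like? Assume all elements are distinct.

extract-min #1 returns 2:
  remove root 2; move last element 76 to root → [76, 13, 56, 51, 62, 77, 85, 71, 63]
  76 vs smaller child 13 at index 1, swap → [13, 76, 56, 51, 62, 77, 85, 71, 63]
  76 vs smaller child 51 at index 3, swap → [13, 51, 56, 76, 62, 77, 85, 71, 63]
  76 vs smaller child 63 at index 8, swap → [13, 51, 56, 63, 62, 77, 85, 71, 76]
extract-min #2 returns 13:
  remove root 13; move last element 76 to root → [76, 51, 56, 63, 62, 77, 85, 71]
  76 vs smaller child 51 at index 1, swap → [51, 76, 56, 63, 62, 77, 85, 71]
  76 vs smaller child 62 at index 4, swap → [51, 62, 56, 63, 76, 77, 85, 71]
extract-min #3 returns 51:
  remove root 51; move last element 71 to root → [71, 62, 56, 63, 76, 77, 85]
  71 vs smaller child 56 at index 2, swap → [56, 62, 71, 63, 76, 77, 85]

[56, 62, 71, 63, 76, 77, 85]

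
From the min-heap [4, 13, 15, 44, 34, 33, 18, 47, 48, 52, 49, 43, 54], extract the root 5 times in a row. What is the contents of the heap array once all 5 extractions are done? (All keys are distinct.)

extract-min #1 returns 4:
  remove root 4; move last element 54 to root → [54, 13, 15, 44, 34, 33, 18, 47, 48, 52, 49, 43]
  54 vs smaller child 13 at index 1, swap → [13, 54, 15, 44, 34, 33, 18, 47, 48, 52, 49, 43]
  54 vs smaller child 34 at index 4, swap → [13, 34, 15, 44, 54, 33, 18, 47, 48, 52, 49, 43]
  54 vs smaller child 49 at index 10, swap → [13, 34, 15, 44, 49, 33, 18, 47, 48, 52, 54, 43]
extract-min #2 returns 13:
  remove root 13; move last element 43 to root → [43, 34, 15, 44, 49, 33, 18, 47, 48, 52, 54]
  43 vs smaller child 15 at index 2, swap → [15, 34, 43, 44, 49, 33, 18, 47, 48, 52, 54]
  43 vs smaller child 18 at index 6, swap → [15, 34, 18, 44, 49, 33, 43, 47, 48, 52, 54]
extract-min #3 returns 15:
  remove root 15; move last element 54 to root → [54, 34, 18, 44, 49, 33, 43, 47, 48, 52]
  54 vs smaller child 18 at index 2, swap → [18, 34, 54, 44, 49, 33, 43, 47, 48, 52]
  54 vs smaller child 33 at index 5, swap → [18, 34, 33, 44, 49, 54, 43, 47, 48, 52]
extract-min #4 returns 18:
  remove root 18; move last element 52 to root → [52, 34, 33, 44, 49, 54, 43, 47, 48]
  52 vs smaller child 33 at index 2, swap → [33, 34, 52, 44, 49, 54, 43, 47, 48]
  52 vs smaller child 43 at index 6, swap → [33, 34, 43, 44, 49, 54, 52, 47, 48]
extract-min #5 returns 33:
  remove root 33; move last element 48 to root → [48, 34, 43, 44, 49, 54, 52, 47]
  48 vs smaller child 34 at index 1, swap → [34, 48, 43, 44, 49, 54, 52, 47]
  48 vs smaller child 44 at index 3, swap → [34, 44, 43, 48, 49, 54, 52, 47]
  48 vs only child 47 at index 7, swap → [34, 44, 43, 47, 49, 54, 52, 48]

[34, 44, 43, 47, 49, 54, 52, 48]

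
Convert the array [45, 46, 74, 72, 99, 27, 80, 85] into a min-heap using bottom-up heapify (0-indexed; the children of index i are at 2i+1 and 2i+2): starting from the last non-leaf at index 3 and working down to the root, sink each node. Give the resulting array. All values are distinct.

[27, 46, 45, 72, 99, 74, 80, 85]

sift down from index 3: already satisfies heap property
sift down from index 2:
  74 vs smaller child 27 at index 5, swap → [45, 46, 27, 72, 99, 74, 80, 85]
sift down from index 1: already satisfies heap property
sift down from index 0:
  45 vs smaller child 27 at index 2, swap → [27, 46, 45, 72, 99, 74, 80, 85]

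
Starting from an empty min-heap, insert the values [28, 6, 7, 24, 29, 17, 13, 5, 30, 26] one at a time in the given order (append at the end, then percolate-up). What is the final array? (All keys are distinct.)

[5, 6, 7, 24, 26, 17, 13, 28, 30, 29]

Insert 28:
  append 28 at index 0 → [28] (no swap needed)
Insert 6:
  append 6 at index 1 → [28, 6]
  6 < parent 28 at index 0, swap → [6, 28]
Insert 7:
  append 7 at index 2 → [6, 28, 7] (no swap needed)
Insert 24:
  append 24 at index 3 → [6, 28, 7, 24]
  24 < parent 28 at index 1, swap → [6, 24, 7, 28]
Insert 29:
  append 29 at index 4 → [6, 24, 7, 28, 29] (no swap needed)
Insert 17:
  append 17 at index 5 → [6, 24, 7, 28, 29, 17] (no swap needed)
Insert 13:
  append 13 at index 6 → [6, 24, 7, 28, 29, 17, 13] (no swap needed)
Insert 5:
  append 5 at index 7 → [6, 24, 7, 28, 29, 17, 13, 5]
  5 < parent 28 at index 3, swap → [6, 24, 7, 5, 29, 17, 13, 28]
  5 < parent 24 at index 1, swap → [6, 5, 7, 24, 29, 17, 13, 28]
  5 < parent 6 at index 0, swap → [5, 6, 7, 24, 29, 17, 13, 28]
Insert 30:
  append 30 at index 8 → [5, 6, 7, 24, 29, 17, 13, 28, 30] (no swap needed)
Insert 26:
  append 26 at index 9 → [5, 6, 7, 24, 29, 17, 13, 28, 30, 26]
  26 < parent 29 at index 4, swap → [5, 6, 7, 24, 26, 17, 13, 28, 30, 29]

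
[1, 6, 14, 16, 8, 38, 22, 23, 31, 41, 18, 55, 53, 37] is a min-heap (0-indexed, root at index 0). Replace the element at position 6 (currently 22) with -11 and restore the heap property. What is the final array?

[-11, 6, 1, 16, 8, 38, 14, 23, 31, 41, 18, 55, 53, 37]

set index 6 from 22 to -11 → [1, 6, 14, 16, 8, 38, -11, 23, 31, 41, 18, 55, 53, 37]
-11 < parent 14 at index 2, swap → [1, 6, -11, 16, 8, 38, 14, 23, 31, 41, 18, 55, 53, 37]
-11 < parent 1 at index 0, swap → [-11, 6, 1, 16, 8, 38, 14, 23, 31, 41, 18, 55, 53, 37]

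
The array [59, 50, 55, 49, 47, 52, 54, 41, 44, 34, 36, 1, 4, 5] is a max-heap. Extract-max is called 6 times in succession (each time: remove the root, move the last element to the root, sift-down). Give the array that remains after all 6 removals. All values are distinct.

[47, 44, 5, 41, 34, 4, 1, 36]

extract-max #1 returns 59:
  remove root 59; move last element 5 to root → [5, 50, 55, 49, 47, 52, 54, 41, 44, 34, 36, 1, 4]
  5 vs larger child 55 at index 2, swap → [55, 50, 5, 49, 47, 52, 54, 41, 44, 34, 36, 1, 4]
  5 vs larger child 54 at index 6, swap → [55, 50, 54, 49, 47, 52, 5, 41, 44, 34, 36, 1, 4]
extract-max #2 returns 55:
  remove root 55; move last element 4 to root → [4, 50, 54, 49, 47, 52, 5, 41, 44, 34, 36, 1]
  4 vs larger child 54 at index 2, swap → [54, 50, 4, 49, 47, 52, 5, 41, 44, 34, 36, 1]
  4 vs larger child 52 at index 5, swap → [54, 50, 52, 49, 47, 4, 5, 41, 44, 34, 36, 1]
extract-max #3 returns 54:
  remove root 54; move last element 1 to root → [1, 50, 52, 49, 47, 4, 5, 41, 44, 34, 36]
  1 vs larger child 52 at index 2, swap → [52, 50, 1, 49, 47, 4, 5, 41, 44, 34, 36]
  1 vs larger child 5 at index 6, swap → [52, 50, 5, 49, 47, 4, 1, 41, 44, 34, 36]
extract-max #4 returns 52:
  remove root 52; move last element 36 to root → [36, 50, 5, 49, 47, 4, 1, 41, 44, 34]
  36 vs larger child 50 at index 1, swap → [50, 36, 5, 49, 47, 4, 1, 41, 44, 34]
  36 vs larger child 49 at index 3, swap → [50, 49, 5, 36, 47, 4, 1, 41, 44, 34]
  36 vs larger child 44 at index 8, swap → [50, 49, 5, 44, 47, 4, 1, 41, 36, 34]
extract-max #5 returns 50:
  remove root 50; move last element 34 to root → [34, 49, 5, 44, 47, 4, 1, 41, 36]
  34 vs larger child 49 at index 1, swap → [49, 34, 5, 44, 47, 4, 1, 41, 36]
  34 vs larger child 47 at index 4, swap → [49, 47, 5, 44, 34, 4, 1, 41, 36]
extract-max #6 returns 49:
  remove root 49; move last element 36 to root → [36, 47, 5, 44, 34, 4, 1, 41]
  36 vs larger child 47 at index 1, swap → [47, 36, 5, 44, 34, 4, 1, 41]
  36 vs larger child 44 at index 3, swap → [47, 44, 5, 36, 34, 4, 1, 41]
  36 vs only child 41 at index 7, swap → [47, 44, 5, 41, 34, 4, 1, 36]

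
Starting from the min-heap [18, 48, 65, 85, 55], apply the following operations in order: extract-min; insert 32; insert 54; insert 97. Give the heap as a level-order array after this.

extract-min → returns 18:
  remove root 18; move last element 55 to root → [55, 48, 65, 85]
  55 vs smaller child 48 at index 1, swap → [48, 55, 65, 85]
insert 32:
  append 32 at index 4 → [48, 55, 65, 85, 32]
  32 < parent 55 at index 1, swap → [48, 32, 65, 85, 55]
  32 < parent 48 at index 0, swap → [32, 48, 65, 85, 55]
insert 54:
  append 54 at index 5 → [32, 48, 65, 85, 55, 54]
  54 < parent 65 at index 2, swap → [32, 48, 54, 85, 55, 65]
insert 97:
  append 97 at index 6 → [32, 48, 54, 85, 55, 65, 97] (no swap needed)

[32, 48, 54, 85, 55, 65, 97]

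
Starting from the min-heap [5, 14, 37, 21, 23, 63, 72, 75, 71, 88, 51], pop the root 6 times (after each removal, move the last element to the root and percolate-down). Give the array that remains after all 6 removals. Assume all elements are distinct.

[63, 71, 75, 72, 88]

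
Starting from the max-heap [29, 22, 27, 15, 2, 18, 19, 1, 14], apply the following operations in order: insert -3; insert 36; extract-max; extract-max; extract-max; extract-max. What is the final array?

insert -3:
  append -3 at index 9 → [29, 22, 27, 15, 2, 18, 19, 1, 14, -3] (no swap needed)
insert 36:
  append 36 at index 10 → [29, 22, 27, 15, 2, 18, 19, 1, 14, -3, 36]
  36 > parent 2 at index 4, swap → [29, 22, 27, 15, 36, 18, 19, 1, 14, -3, 2]
  36 > parent 22 at index 1, swap → [29, 36, 27, 15, 22, 18, 19, 1, 14, -3, 2]
  36 > parent 29 at index 0, swap → [36, 29, 27, 15, 22, 18, 19, 1, 14, -3, 2]
extract-max → returns 36:
  remove root 36; move last element 2 to root → [2, 29, 27, 15, 22, 18, 19, 1, 14, -3]
  2 vs larger child 29 at index 1, swap → [29, 2, 27, 15, 22, 18, 19, 1, 14, -3]
  2 vs larger child 22 at index 4, swap → [29, 22, 27, 15, 2, 18, 19, 1, 14, -3]
extract-max → returns 29:
  remove root 29; move last element -3 to root → [-3, 22, 27, 15, 2, 18, 19, 1, 14]
  -3 vs larger child 27 at index 2, swap → [27, 22, -3, 15, 2, 18, 19, 1, 14]
  -3 vs larger child 19 at index 6, swap → [27, 22, 19, 15, 2, 18, -3, 1, 14]
extract-max → returns 27:
  remove root 27; move last element 14 to root → [14, 22, 19, 15, 2, 18, -3, 1]
  14 vs larger child 22 at index 1, swap → [22, 14, 19, 15, 2, 18, -3, 1]
  14 vs larger child 15 at index 3, swap → [22, 15, 19, 14, 2, 18, -3, 1]
extract-max → returns 22:
  remove root 22; move last element 1 to root → [1, 15, 19, 14, 2, 18, -3]
  1 vs larger child 19 at index 2, swap → [19, 15, 1, 14, 2, 18, -3]
  1 vs larger child 18 at index 5, swap → [19, 15, 18, 14, 2, 1, -3]

[19, 15, 18, 14, 2, 1, -3]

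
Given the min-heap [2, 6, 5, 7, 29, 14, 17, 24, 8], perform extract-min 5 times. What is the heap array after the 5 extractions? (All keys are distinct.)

extract-min #1 returns 2:
  remove root 2; move last element 8 to root → [8, 6, 5, 7, 29, 14, 17, 24]
  8 vs smaller child 5 at index 2, swap → [5, 6, 8, 7, 29, 14, 17, 24]
extract-min #2 returns 5:
  remove root 5; move last element 24 to root → [24, 6, 8, 7, 29, 14, 17]
  24 vs smaller child 6 at index 1, swap → [6, 24, 8, 7, 29, 14, 17]
  24 vs smaller child 7 at index 3, swap → [6, 7, 8, 24, 29, 14, 17]
extract-min #3 returns 6:
  remove root 6; move last element 17 to root → [17, 7, 8, 24, 29, 14]
  17 vs smaller child 7 at index 1, swap → [7, 17, 8, 24, 29, 14]
extract-min #4 returns 7:
  remove root 7; move last element 14 to root → [14, 17, 8, 24, 29]
  14 vs smaller child 8 at index 2, swap → [8, 17, 14, 24, 29]
extract-min #5 returns 8:
  remove root 8; move last element 29 to root → [29, 17, 14, 24]
  29 vs smaller child 14 at index 2, swap → [14, 17, 29, 24]

[14, 17, 29, 24]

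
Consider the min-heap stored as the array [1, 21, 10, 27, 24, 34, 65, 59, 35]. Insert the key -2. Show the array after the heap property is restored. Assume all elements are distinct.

[-2, 1, 10, 27, 21, 34, 65, 59, 35, 24]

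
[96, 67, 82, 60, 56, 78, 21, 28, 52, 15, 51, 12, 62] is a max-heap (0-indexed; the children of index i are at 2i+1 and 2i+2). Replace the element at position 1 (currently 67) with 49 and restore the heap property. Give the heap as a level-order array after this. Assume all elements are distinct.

[96, 60, 82, 52, 56, 78, 21, 28, 49, 15, 51, 12, 62]

set index 1 from 67 to 49 → [96, 49, 82, 60, 56, 78, 21, 28, 52, 15, 51, 12, 62]
49 vs larger child 60 at index 3, swap → [96, 60, 82, 49, 56, 78, 21, 28, 52, 15, 51, 12, 62]
49 vs larger child 52 at index 8, swap → [96, 60, 82, 52, 56, 78, 21, 28, 49, 15, 51, 12, 62]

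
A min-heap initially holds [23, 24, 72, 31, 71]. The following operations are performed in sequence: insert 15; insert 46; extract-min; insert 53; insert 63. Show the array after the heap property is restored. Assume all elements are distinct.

[23, 24, 46, 31, 71, 72, 53, 63]

insert 15:
  append 15 at index 5 → [23, 24, 72, 31, 71, 15]
  15 < parent 72 at index 2, swap → [23, 24, 15, 31, 71, 72]
  15 < parent 23 at index 0, swap → [15, 24, 23, 31, 71, 72]
insert 46:
  append 46 at index 6 → [15, 24, 23, 31, 71, 72, 46] (no swap needed)
extract-min → returns 15:
  remove root 15; move last element 46 to root → [46, 24, 23, 31, 71, 72]
  46 vs smaller child 23 at index 2, swap → [23, 24, 46, 31, 71, 72]
insert 53:
  append 53 at index 6 → [23, 24, 46, 31, 71, 72, 53] (no swap needed)
insert 63:
  append 63 at index 7 → [23, 24, 46, 31, 71, 72, 53, 63] (no swap needed)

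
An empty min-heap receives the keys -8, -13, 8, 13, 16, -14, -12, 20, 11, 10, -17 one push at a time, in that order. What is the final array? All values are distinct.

Insert -8:
  append -8 at index 0 → [-8] (no swap needed)
Insert -13:
  append -13 at index 1 → [-8, -13]
  -13 < parent -8 at index 0, swap → [-13, -8]
Insert 8:
  append 8 at index 2 → [-13, -8, 8] (no swap needed)
Insert 13:
  append 13 at index 3 → [-13, -8, 8, 13] (no swap needed)
Insert 16:
  append 16 at index 4 → [-13, -8, 8, 13, 16] (no swap needed)
Insert -14:
  append -14 at index 5 → [-13, -8, 8, 13, 16, -14]
  -14 < parent 8 at index 2, swap → [-13, -8, -14, 13, 16, 8]
  -14 < parent -13 at index 0, swap → [-14, -8, -13, 13, 16, 8]
Insert -12:
  append -12 at index 6 → [-14, -8, -13, 13, 16, 8, -12] (no swap needed)
Insert 20:
  append 20 at index 7 → [-14, -8, -13, 13, 16, 8, -12, 20] (no swap needed)
Insert 11:
  append 11 at index 8 → [-14, -8, -13, 13, 16, 8, -12, 20, 11]
  11 < parent 13 at index 3, swap → [-14, -8, -13, 11, 16, 8, -12, 20, 13]
Insert 10:
  append 10 at index 9 → [-14, -8, -13, 11, 16, 8, -12, 20, 13, 10]
  10 < parent 16 at index 4, swap → [-14, -8, -13, 11, 10, 8, -12, 20, 13, 16]
Insert -17:
  append -17 at index 10 → [-14, -8, -13, 11, 10, 8, -12, 20, 13, 16, -17]
  -17 < parent 10 at index 4, swap → [-14, -8, -13, 11, -17, 8, -12, 20, 13, 16, 10]
  -17 < parent -8 at index 1, swap → [-14, -17, -13, 11, -8, 8, -12, 20, 13, 16, 10]
  -17 < parent -14 at index 0, swap → [-17, -14, -13, 11, -8, 8, -12, 20, 13, 16, 10]

[-17, -14, -13, 11, -8, 8, -12, 20, 13, 16, 10]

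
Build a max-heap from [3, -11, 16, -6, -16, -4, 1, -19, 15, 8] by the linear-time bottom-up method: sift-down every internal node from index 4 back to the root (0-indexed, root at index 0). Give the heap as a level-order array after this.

[16, 15, 3, -6, 8, -4, 1, -19, -11, -16]

sift down from index 4:
  -16 vs only child 8 at index 9, swap → [3, -11, 16, -6, 8, -4, 1, -19, 15, -16]
sift down from index 3:
  -6 vs larger child 15 at index 8, swap → [3, -11, 16, 15, 8, -4, 1, -19, -6, -16]
sift down from index 2: already satisfies heap property
sift down from index 1:
  -11 vs larger child 15 at index 3, swap → [3, 15, 16, -11, 8, -4, 1, -19, -6, -16]
  -11 vs larger child -6 at index 8, swap → [3, 15, 16, -6, 8, -4, 1, -19, -11, -16]
sift down from index 0:
  3 vs larger child 16 at index 2, swap → [16, 15, 3, -6, 8, -4, 1, -19, -11, -16]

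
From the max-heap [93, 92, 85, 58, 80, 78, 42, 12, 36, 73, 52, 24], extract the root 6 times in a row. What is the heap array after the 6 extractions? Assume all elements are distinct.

[58, 42, 52, 12, 24, 36]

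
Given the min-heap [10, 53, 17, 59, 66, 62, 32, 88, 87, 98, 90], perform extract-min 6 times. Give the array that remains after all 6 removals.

extract-min #1 returns 10:
  remove root 10; move last element 90 to root → [90, 53, 17, 59, 66, 62, 32, 88, 87, 98]
  90 vs smaller child 17 at index 2, swap → [17, 53, 90, 59, 66, 62, 32, 88, 87, 98]
  90 vs smaller child 32 at index 6, swap → [17, 53, 32, 59, 66, 62, 90, 88, 87, 98]
extract-min #2 returns 17:
  remove root 17; move last element 98 to root → [98, 53, 32, 59, 66, 62, 90, 88, 87]
  98 vs smaller child 32 at index 2, swap → [32, 53, 98, 59, 66, 62, 90, 88, 87]
  98 vs smaller child 62 at index 5, swap → [32, 53, 62, 59, 66, 98, 90, 88, 87]
extract-min #3 returns 32:
  remove root 32; move last element 87 to root → [87, 53, 62, 59, 66, 98, 90, 88]
  87 vs smaller child 53 at index 1, swap → [53, 87, 62, 59, 66, 98, 90, 88]
  87 vs smaller child 59 at index 3, swap → [53, 59, 62, 87, 66, 98, 90, 88]
extract-min #4 returns 53:
  remove root 53; move last element 88 to root → [88, 59, 62, 87, 66, 98, 90]
  88 vs smaller child 59 at index 1, swap → [59, 88, 62, 87, 66, 98, 90]
  88 vs smaller child 66 at index 4, swap → [59, 66, 62, 87, 88, 98, 90]
extract-min #5 returns 59:
  remove root 59; move last element 90 to root → [90, 66, 62, 87, 88, 98]
  90 vs smaller child 62 at index 2, swap → [62, 66, 90, 87, 88, 98]
extract-min #6 returns 62:
  remove root 62; move last element 98 to root → [98, 66, 90, 87, 88]
  98 vs smaller child 66 at index 1, swap → [66, 98, 90, 87, 88]
  98 vs smaller child 87 at index 3, swap → [66, 87, 90, 98, 88]

[66, 87, 90, 98, 88]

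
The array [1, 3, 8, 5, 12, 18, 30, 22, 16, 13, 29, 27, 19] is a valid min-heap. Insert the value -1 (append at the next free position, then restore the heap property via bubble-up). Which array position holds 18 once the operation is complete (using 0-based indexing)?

append -1 at index 13 → [1, 3, 8, 5, 12, 18, 30, 22, 16, 13, 29, 27, 19, -1]
-1 < parent 30 at index 6, swap → [1, 3, 8, 5, 12, 18, -1, 22, 16, 13, 29, 27, 19, 30]
-1 < parent 8 at index 2, swap → [1, 3, -1, 5, 12, 18, 8, 22, 16, 13, 29, 27, 19, 30]
-1 < parent 1 at index 0, swap → [-1, 3, 1, 5, 12, 18, 8, 22, 16, 13, 29, 27, 19, 30]
resulting array: [-1, 3, 1, 5, 12, 18, 8, 22, 16, 13, 29, 27, 19, 30]

5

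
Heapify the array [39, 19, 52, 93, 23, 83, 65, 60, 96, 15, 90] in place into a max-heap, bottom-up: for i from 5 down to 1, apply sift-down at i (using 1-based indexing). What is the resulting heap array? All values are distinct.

[96, 93, 83, 60, 90, 52, 65, 39, 19, 15, 23]

sift down from index 5:
  23 vs larger child 90 at index 11, swap → [39, 19, 52, 93, 90, 83, 65, 60, 96, 15, 23]
sift down from index 4:
  93 vs larger child 96 at index 9, swap → [39, 19, 52, 96, 90, 83, 65, 60, 93, 15, 23]
sift down from index 3:
  52 vs larger child 83 at index 6, swap → [39, 19, 83, 96, 90, 52, 65, 60, 93, 15, 23]
sift down from index 2:
  19 vs larger child 96 at index 4, swap → [39, 96, 83, 19, 90, 52, 65, 60, 93, 15, 23]
  19 vs larger child 93 at index 9, swap → [39, 96, 83, 93, 90, 52, 65, 60, 19, 15, 23]
sift down from index 1:
  39 vs larger child 96 at index 2, swap → [96, 39, 83, 93, 90, 52, 65, 60, 19, 15, 23]
  39 vs larger child 93 at index 4, swap → [96, 93, 83, 39, 90, 52, 65, 60, 19, 15, 23]
  39 vs larger child 60 at index 8, swap → [96, 93, 83, 60, 90, 52, 65, 39, 19, 15, 23]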